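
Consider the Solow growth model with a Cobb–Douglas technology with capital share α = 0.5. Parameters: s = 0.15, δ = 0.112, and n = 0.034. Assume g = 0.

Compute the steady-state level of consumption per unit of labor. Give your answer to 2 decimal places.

c* ≈ 0.87

Steady state requires s·f(k) = (n + δ)·k, i.e. s·k^α = (n + δ)·k.
Rearranging, k^(1−α) = s / (n + δ).
k^0.5 = 0.15 / (0.034 + 0.112) = 0.15 / 0.146 = 1.0274
k* = 1.0274^(1/0.5) ≈ 1.0556
y* = (k*)^α = 1.0556^0.5 ≈ 1.0274
c* = (1 − s)·y* = (1 − 0.15) × 1.0274 ≈ 0.8733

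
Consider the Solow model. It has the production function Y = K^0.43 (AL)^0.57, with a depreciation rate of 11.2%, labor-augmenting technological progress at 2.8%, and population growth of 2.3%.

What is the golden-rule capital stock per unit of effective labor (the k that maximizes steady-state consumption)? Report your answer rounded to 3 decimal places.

The golden rule sets f'(k) = n + g + δ, i.e. α·k^(α−1) = n + g + δ.
So k^(1−α) = α / (n + g + δ) = 0.43 / 0.163 = 2.6380.
k_gold = 2.6380^(1/0.57) ≈ 5.4838

k_gold ≈ 5.484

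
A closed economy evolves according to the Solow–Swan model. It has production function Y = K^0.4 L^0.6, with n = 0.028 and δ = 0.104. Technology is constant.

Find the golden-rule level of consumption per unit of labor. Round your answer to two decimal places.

c_gold ≈ 1.26

At the golden rule, f'(k) = n + δ, so α·k^(α−1) = n + δ and k_gold = (α/(n + δ))^(1/(1−α)).
k_gold = (0.4/0.132)^(1/0.6) = 3.0303^1.6667 ≈ 6.3459
c_gold = f(k_gold) − (n + δ)·k_gold = 2.0941 − 0.132×6.3459 ≈ 1.2564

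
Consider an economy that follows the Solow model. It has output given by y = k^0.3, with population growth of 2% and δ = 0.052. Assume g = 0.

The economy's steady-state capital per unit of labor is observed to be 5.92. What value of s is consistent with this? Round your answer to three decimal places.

s ≈ 0.250

Steady state requires s·f(k) = (n + δ)·k, i.e. s·k^α = (n + δ)·k.
So s / (n + δ) = (k*)^(1−α) = 5.92^0.7 = 3.4724.
Therefore s = 3.4724 × (n + δ) = 3.4724 × 0.072 = 0.2500.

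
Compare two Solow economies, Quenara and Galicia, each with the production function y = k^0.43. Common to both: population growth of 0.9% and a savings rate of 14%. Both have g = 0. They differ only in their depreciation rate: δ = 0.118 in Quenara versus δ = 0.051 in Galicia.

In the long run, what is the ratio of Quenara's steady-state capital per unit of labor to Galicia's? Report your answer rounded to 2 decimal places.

Steady-state k* = [s/(n + δ)]^(1/(1−α)), so the ratio is [ (s_Q/(n + δ)_Q) / (s_G/(n + δ)_G) ]^1.7544.
s_Q/(n + δ)_Q = 0.14/0.127 = 1.1024; s_G/(n + δ)_G = 0.14/0.060 = 2.3333.
Ratio = (1.1024/2.3333)^1.7544 = 0.4725^1.7544 ≈ 0.2684

ratio ≈ 0.27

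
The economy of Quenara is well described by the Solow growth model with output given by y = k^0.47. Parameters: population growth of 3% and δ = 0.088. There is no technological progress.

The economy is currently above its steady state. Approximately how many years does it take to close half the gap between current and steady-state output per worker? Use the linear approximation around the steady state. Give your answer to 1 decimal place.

Near the steady state the convergence rate is λ = (1 − α)(n + δ).
λ = (1 − 0.47) × 0.118 = 0.53 × 0.118 = 0.06254
Half-life = ln 2 / λ = 0.6931 / 0.06254 ≈ 11.08 years

about 11.1 years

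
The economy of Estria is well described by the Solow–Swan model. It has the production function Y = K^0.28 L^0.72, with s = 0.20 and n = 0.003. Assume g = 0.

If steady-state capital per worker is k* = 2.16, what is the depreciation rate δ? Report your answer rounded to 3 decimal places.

δ ≈ 0.112

At the steady state, Δk = 0, so s·k^α = (n + δ)·k.
So s / (n + δ) = (k*)^(1−α) = 2.16^0.72 = 1.7410.
Therefore n + δ = s / 1.7410 = 0.20 / 1.7410 = 0.1149, so δ = 0.1149 − 0.003 = 0.1119.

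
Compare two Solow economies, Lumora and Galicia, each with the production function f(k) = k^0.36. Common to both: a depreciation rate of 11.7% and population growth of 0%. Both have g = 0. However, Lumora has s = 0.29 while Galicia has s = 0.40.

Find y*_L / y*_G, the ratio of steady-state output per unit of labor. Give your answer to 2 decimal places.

Steady-state y* = [s/(n + δ)]^(α/(1−α)), so the ratio is [ (s_L/(n + δ)_L) / (s_G/(n + δ)_G) ]^0.5625.
s_L/(n + δ)_L = 0.29/0.117 = 2.4786; s_G/(n + δ)_G = 0.40/0.117 = 3.4188.
Ratio = (2.4786/3.4188)^0.5625 = 0.7250^0.5625 ≈ 0.8345

ratio ≈ 0.83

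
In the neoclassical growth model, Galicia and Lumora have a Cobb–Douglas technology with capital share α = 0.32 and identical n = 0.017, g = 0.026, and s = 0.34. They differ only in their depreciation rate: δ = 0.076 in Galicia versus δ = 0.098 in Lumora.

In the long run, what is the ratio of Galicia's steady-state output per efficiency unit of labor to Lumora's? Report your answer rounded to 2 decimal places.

Steady-state y* = [s/(n + g + δ)]^(α/(1−α)), so the ratio is [ (s_G/(n + g + δ)_G) / (s_L/(n + g + δ)_L) ]^0.4706.
s_G/(n + g + δ)_G = 0.34/0.119 = 2.8571; s_L/(n + g + δ)_L = 0.34/0.141 = 2.4113.
Ratio = (2.8571/2.4113)^0.4706 = 1.1849^0.4706 ≈ 1.0831

y*_G / y*_L ≈ 1.08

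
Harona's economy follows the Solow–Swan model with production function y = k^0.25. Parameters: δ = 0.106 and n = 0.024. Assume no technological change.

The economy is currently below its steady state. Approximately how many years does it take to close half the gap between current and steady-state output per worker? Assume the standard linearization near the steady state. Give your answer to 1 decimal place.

Near the steady state the convergence rate is λ = (1 − α)(n + δ).
λ = (1 − 0.25) × 0.130 = 0.75 × 0.130 = 0.0975
Half-life = ln 2 / λ = 0.6931 / 0.0975 ≈ 7.11 years

half-life ≈ 7.1 years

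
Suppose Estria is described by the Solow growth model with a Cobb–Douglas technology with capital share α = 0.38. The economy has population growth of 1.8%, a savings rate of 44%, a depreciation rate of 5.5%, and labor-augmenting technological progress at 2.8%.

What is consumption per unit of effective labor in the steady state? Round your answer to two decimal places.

c* = 1.38

Steady state requires s·f(k) = (n + g + δ)·k, i.e. s·k^α = (n + g + δ)·k.
Rearranging, k^(1−α) = s / (n + g + δ).
k^0.62 = 0.44 / (0.018 + 0.028 + 0.055) = 0.44 / 0.101 = 4.3564
k* = 4.3564^(1/0.62) ≈ 10.7362
y* = (k*)^α = 10.7362^0.38 ≈ 2.4645
c* = (1 − s)·y* = (1 − 0.44) × 2.4645 ≈ 1.3801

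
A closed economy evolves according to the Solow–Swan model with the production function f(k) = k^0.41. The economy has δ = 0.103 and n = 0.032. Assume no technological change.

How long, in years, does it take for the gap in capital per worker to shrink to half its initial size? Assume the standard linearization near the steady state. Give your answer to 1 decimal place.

Near the steady state the convergence rate is λ = (1 − α)(n + δ).
λ = (1 − 0.41) × 0.135 = 0.59 × 0.135 = 0.07965
Half-life = ln 2 / λ = 0.6931 / 0.07965 ≈ 8.70 years

about 8.7 years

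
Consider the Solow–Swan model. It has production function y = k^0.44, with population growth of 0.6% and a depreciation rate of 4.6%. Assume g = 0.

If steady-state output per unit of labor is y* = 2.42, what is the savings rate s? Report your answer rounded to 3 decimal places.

s ≈ 0.160

In steady state, investment equals break-even investment: s·k^α = (n + δ)·k.
Since y* = [s/(n + δ)]^(α/(1−α)), we have s/(n + δ) = (y*)^((1−α)/α) = 2.42^1.2727 = 3.0795.
Therefore s = 3.0795 × (n + δ) = 3.0795 × 0.052 = 0.1601.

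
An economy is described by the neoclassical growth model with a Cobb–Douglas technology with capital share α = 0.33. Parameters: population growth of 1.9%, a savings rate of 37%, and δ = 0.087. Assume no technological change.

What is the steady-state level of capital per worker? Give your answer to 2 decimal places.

k* = 6.46

Steady state requires s·f(k) = (n + δ)·k, i.e. s·k^α = (n + δ)·k.
Dividing both sides by k: k^(1−α) = s / (n + δ).
k^0.67 = 0.37 / (0.019 + 0.087) = 0.37 / 0.106 = 3.4906
k* = 3.4906^(1/0.67) ≈ 6.4610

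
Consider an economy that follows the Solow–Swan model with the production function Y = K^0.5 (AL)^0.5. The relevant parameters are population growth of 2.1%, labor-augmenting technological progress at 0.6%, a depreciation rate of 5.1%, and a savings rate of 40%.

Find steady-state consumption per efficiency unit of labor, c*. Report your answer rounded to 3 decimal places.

Steady state requires s·f(k) = (n + g + δ)·k, i.e. s·k^α = (n + g + δ)·k.
Dividing both sides by k: k^(1−α) = s / (n + g + δ).
k^0.5 = 0.40 / (0.021 + 0.006 + 0.051) = 0.40 / 0.078 = 5.1282
k* = 5.1282^(1/0.5) ≈ 26.2984
y* = (k*)^α = 26.2984^0.5 ≈ 5.1282
c* = (1 − s)·y* = (1 − 0.40) × 5.1282 ≈ 3.0769

c* ≈ 3.077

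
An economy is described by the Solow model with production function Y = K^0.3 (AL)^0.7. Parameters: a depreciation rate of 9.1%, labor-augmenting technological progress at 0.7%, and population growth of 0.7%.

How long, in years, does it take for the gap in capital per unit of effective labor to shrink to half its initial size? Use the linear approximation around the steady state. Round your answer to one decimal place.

Near the steady state the convergence rate is λ = (1 − α)(n + g + δ).
λ = (1 − 0.3) × 0.105 = 0.7 × 0.105 = 0.0735
Half-life = ln 2 / λ = 0.6931 / 0.0735 ≈ 9.43 years

t_½ ≈ 9.4 years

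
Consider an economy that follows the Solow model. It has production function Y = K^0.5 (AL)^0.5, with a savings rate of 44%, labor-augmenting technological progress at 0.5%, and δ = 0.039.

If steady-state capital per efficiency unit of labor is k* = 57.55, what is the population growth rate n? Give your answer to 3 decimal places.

n ≈ 0.014

Steady state requires s·f(k) = (n + g + δ)·k, i.e. s·k^α = (n + g + δ)·k.
So s / (n + g + δ) = (k*)^(1−α) = 57.55^0.5 = 7.5862.
Therefore n + g + δ = s / 7.5862 = 0.44 / 7.5862 = 0.0580, so n = 0.0580 − 0.044 = 0.0140.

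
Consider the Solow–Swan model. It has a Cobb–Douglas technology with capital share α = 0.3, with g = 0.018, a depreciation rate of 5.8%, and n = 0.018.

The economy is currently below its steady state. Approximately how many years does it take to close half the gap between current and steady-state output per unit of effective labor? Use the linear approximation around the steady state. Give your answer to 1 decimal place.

t_½ ≈ 10.5 years

Near the steady state the convergence rate is λ = (1 − α)(n + g + δ).
λ = (1 − 0.3) × 0.094 = 0.7 × 0.094 = 0.0658
Half-life = ln 2 / λ = 0.6931 / 0.0658 ≈ 10.53 years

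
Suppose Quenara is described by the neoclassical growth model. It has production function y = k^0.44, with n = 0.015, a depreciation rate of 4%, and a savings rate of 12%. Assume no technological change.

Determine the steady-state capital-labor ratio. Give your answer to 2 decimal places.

k* = 4.03

In steady state, investment equals break-even investment: s·k^α = (n + δ)·k.
Dividing both sides by k: k^(1−α) = s / (n + δ).
k^0.56 = 0.12 / (0.015 + 0.040) = 0.12 / 0.055 = 2.1818
k* = 2.1818^(1/0.56) ≈ 4.0274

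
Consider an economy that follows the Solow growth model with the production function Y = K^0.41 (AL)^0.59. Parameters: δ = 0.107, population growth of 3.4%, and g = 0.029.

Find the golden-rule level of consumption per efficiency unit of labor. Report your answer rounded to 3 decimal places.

c_gold ≈ 1.088

At the golden rule, f'(k) = n + g + δ, so α·k^(α−1) = n + g + δ and k_gold = (α/(n + g + δ))^(1/(1−α)).
k_gold = (0.41/0.170)^(1/0.59) = 2.4118^1.6949 ≈ 4.4466
c_gold = f(k_gold) − (n + g + δ)·k_gold = 1.8437 − 0.170×4.4466 ≈ 1.0878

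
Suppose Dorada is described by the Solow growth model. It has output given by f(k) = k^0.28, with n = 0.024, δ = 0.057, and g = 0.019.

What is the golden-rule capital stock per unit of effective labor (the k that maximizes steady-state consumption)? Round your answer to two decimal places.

The golden rule sets f'(k) = n + g + δ, i.e. α·k^(α−1) = n + g + δ.
So k^(1−α) = α / (n + g + δ) = 0.28 / 0.100 = 2.8000.
k_gold = 2.8000^(1/0.72) ≈ 4.1788

k_gold ≈ 4.18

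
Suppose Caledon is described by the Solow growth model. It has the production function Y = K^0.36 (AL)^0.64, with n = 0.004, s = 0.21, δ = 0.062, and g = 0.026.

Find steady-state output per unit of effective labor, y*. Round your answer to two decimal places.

y* = 1.59

Steady state requires s·f(k) = (n + g + δ)·k, i.e. s·k^α = (n + g + δ)·k.
Rearranging, k^(1−α) = s / (n + g + δ).
k^0.64 = 0.21 / (0.004 + 0.026 + 0.062) = 0.21 / 0.092 = 2.2826
k* = 2.2826^(1/0.64) ≈ 3.6312
y* = (k*)^α = 3.6312^0.36 ≈ 1.5908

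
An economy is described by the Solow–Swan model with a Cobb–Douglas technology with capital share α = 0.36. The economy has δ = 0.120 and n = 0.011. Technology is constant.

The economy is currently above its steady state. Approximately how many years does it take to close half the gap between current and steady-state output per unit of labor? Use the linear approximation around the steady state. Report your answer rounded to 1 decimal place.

half-life ≈ 8.3 years

Near the steady state the convergence rate is λ = (1 − α)(n + δ).
λ = (1 − 0.36) × 0.131 = 0.64 × 0.131 = 0.08384
Half-life = ln 2 / λ = 0.6931 / 0.08384 ≈ 8.27 years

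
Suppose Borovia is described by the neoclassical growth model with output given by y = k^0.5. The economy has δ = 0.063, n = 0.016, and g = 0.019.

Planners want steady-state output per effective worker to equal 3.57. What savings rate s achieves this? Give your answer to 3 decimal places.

s ≈ 0.350

Steady state requires s·f(k) = (n + g + δ)·k, i.e. s·k^α = (n + g + δ)·k.
Since y* = [s/(n + g + δ)]^(α/(1−α)), we have s/(n + g + δ) = (y*)^((1−α)/α) = 3.57^1 = 3.5700.
Therefore s = 3.5700 × (n + g + δ) = 3.5700 × 0.098 = 0.3499.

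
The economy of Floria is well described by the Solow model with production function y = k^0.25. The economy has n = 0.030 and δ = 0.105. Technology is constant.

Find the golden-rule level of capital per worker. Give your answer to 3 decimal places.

k_gold ≈ 2.274

The golden rule sets f'(k) = n + δ, i.e. α·k^(α−1) = n + δ.
So k^(1−α) = α / (n + δ) = 0.25 / 0.135 = 1.8519.
k_gold = 1.8519^(1/0.75) ≈ 2.2742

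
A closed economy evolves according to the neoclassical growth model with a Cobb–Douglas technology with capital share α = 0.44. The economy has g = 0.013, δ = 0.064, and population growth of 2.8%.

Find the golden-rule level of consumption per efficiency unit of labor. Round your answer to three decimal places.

c_gold ≈ 1.726

At the golden rule, f'(k) = n + g + δ, so α·k^(α−1) = n + g + δ and k_gold = (α/(n + g + δ))^(1/(1−α)).
k_gold = (0.44/0.105)^(1/0.56) = 4.1905^1.7857 ≈ 12.9175
c_gold = f(k_gold) − (n + g + δ)·k_gold = 3.0826 − 0.105×12.9175 ≈ 1.7263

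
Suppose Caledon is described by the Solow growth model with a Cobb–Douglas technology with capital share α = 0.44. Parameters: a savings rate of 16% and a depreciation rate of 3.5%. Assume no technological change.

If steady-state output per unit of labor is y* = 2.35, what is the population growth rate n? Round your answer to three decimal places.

n ≈ 0.019

In steady state, investment equals break-even investment: s·k^α = (n + δ)·k.
Since y* = [s/(n + δ)]^(α/(1−α)), we have s/(n + δ) = (y*)^((1−α)/α) = 2.35^1.2727 = 2.9666.
Therefore n + δ = s / 2.9666 = 0.16 / 2.9666 = 0.0539, so n = 0.0539 − 0.035 = 0.0189.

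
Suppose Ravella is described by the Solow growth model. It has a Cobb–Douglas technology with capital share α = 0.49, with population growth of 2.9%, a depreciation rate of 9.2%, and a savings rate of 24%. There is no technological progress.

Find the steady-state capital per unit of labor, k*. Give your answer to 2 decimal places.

Steady state requires s·f(k) = (n + δ)·k, i.e. s·k^α = (n + δ)·k.
Rearranging, k^(1−α) = s / (n + δ).
k^0.51 = 0.24 / (0.029 + 0.092) = 0.24 / 0.121 = 1.9835
k* = 1.9835^(1/0.51) ≈ 3.8300

k* ≈ 3.83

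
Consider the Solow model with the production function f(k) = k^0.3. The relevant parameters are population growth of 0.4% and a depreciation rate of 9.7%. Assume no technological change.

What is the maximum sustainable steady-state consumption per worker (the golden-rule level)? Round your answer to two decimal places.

c_gold ≈ 1.12

At the golden rule, f'(k) = n + δ, so α·k^(α−1) = n + δ and k_gold = (α/(n + δ))^(1/(1−α)).
k_gold = (0.3/0.101)^(1/0.7) = 2.9703^1.4286 ≈ 4.7363
c_gold = f(k_gold) − (n + δ)·k_gold = 1.5945 − 0.101×4.7363 ≈ 1.1161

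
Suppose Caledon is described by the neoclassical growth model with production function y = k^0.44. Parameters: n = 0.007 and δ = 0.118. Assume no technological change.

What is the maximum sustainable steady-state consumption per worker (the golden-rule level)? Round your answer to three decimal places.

c_gold ≈ 1.505

At the golden rule, f'(k) = n + δ, so α·k^(α−1) = n + δ and k_gold = (α/(n + δ))^(1/(1−α)).
k_gold = (0.44/0.125)^(1/0.56) = 3.5200^1.7857 ≈ 9.4615
c_gold = f(k_gold) − (n + δ)·k_gold = 2.6880 − 0.125×9.4615 ≈ 1.5053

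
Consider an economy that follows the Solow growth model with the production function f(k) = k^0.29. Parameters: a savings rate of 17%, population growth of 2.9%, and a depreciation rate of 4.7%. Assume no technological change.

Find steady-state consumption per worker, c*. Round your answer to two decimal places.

Steady state requires s·f(k) = (n + δ)·k, i.e. s·k^α = (n + δ)·k.
Rearranging, k^(1−α) = s / (n + δ).
k^0.71 = 0.17 / (0.029 + 0.047) = 0.17 / 0.076 = 2.2368
k* = 2.2368^(1/0.71) ≈ 3.1077
y* = (k*)^α = 3.1077^0.29 ≈ 1.3893
c* = (1 − s)·y* = (1 − 0.17) × 1.3893 ≈ 1.1531

c* = 1.15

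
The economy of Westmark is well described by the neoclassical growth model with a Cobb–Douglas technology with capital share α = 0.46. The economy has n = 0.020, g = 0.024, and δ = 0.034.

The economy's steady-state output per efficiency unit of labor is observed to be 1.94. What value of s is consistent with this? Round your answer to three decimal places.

s ≈ 0.170

At the steady state, Δk = 0, so s·k^α = (n + g + δ)·k.
Since y* = [s/(n + g + δ)]^(α/(1−α)), we have s/(n + g + δ) = (y*)^((1−α)/α) = 1.94^1.1739 = 2.1770.
Therefore s = 2.1770 × (n + g + δ) = 2.1770 × 0.078 = 0.1698.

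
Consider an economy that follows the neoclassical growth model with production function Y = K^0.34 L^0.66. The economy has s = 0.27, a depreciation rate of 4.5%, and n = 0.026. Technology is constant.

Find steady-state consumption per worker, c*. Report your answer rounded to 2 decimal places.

c* = 1.45

In steady state, investment equals break-even investment: s·k^α = (n + δ)·k.
Dividing both sides by k: k^(1−α) = s / (n + δ).
k^0.66 = 0.27 / (0.026 + 0.045) = 0.27 / 0.071 = 3.8028
k* = 3.8028^(1/0.66) ≈ 7.5674
y* = (k*)^α = 7.5674^0.34 ≈ 1.9899
c* = (1 − s)·y* = (1 − 0.27) × 1.9899 ≈ 1.4526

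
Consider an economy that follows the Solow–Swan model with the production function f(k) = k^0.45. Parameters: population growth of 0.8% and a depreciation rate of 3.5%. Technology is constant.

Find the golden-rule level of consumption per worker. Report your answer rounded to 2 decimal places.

At the golden rule, f'(k) = n + δ, so α·k^(α−1) = n + δ and k_gold = (α/(n + δ))^(1/(1−α)).
k_gold = (0.45/0.043)^(1/0.55) = 10.4651^1.8182 ≈ 71.4657
c_gold = f(k_gold) − (n + δ)·k_gold = 6.8288 − 0.043×71.4657 ≈ 3.7558

c_gold ≈ 3.76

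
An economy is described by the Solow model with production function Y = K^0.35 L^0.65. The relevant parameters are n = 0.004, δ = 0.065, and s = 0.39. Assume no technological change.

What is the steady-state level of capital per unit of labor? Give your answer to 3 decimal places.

k* = 14.363

In steady state, investment equals break-even investment: s·k^α = (n + δ)·k.
Rearranging, k^(1−α) = s / (n + δ).
k^0.65 = 0.39 / (0.004 + 0.065) = 0.39 / 0.069 = 5.6522
k* = 5.6522^(1/0.65) ≈ 14.3634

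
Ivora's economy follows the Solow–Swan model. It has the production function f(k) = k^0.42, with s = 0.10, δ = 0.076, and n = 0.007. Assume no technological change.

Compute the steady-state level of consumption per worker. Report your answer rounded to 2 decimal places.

In steady state, investment equals break-even investment: s·k^α = (n + δ)·k.
Dividing both sides by k: k^(1−α) = s / (n + δ).
k^0.58 = 0.10 / (0.007 + 0.076) = 0.10 / 0.083 = 1.2048
k* = 1.2048^(1/0.58) ≈ 1.3788
y* = (k*)^α = 1.3788^0.42 ≈ 1.1444
c* = (1 − s)·y* = (1 − 0.10) × 1.1444 ≈ 1.0300

c* = 1.03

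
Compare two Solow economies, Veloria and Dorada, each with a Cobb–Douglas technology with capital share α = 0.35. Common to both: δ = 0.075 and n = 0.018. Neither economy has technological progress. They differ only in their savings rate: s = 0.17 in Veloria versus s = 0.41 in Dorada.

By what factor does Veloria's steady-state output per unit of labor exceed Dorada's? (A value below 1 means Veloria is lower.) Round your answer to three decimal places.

y*_V / y*_D ≈ 0.622

Steady-state y* = [s/(n + δ)]^(α/(1−α)), so the ratio is [ (s_V/(n + δ)_V) / (s_D/(n + δ)_D) ]^0.5385.
s_V/(n + δ)_V = 0.17/0.093 = 1.8280; s_D/(n + δ)_D = 0.41/0.093 = 4.4086.
Ratio = (1.8280/4.4086)^0.5385 = 0.4146^0.5385 ≈ 0.6224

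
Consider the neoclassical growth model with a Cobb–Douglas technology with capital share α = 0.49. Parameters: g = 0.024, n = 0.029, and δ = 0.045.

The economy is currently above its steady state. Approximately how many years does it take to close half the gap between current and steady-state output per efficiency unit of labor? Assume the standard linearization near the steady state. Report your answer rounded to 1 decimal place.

Near the steady state the convergence rate is λ = (1 − α)(n + g + δ).
λ = (1 − 0.49) × 0.098 = 0.51 × 0.098 = 0.04998
Half-life = ln 2 / λ = 0.6931 / 0.04998 ≈ 13.87 years

about 13.9 years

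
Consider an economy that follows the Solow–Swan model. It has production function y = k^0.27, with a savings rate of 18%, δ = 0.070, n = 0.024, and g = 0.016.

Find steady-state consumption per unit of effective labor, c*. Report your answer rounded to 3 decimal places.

c* ≈ 0.984

At the steady state, Δk = 0, so s·k^α = (n + g + δ)·k.
Dividing both sides by k: k^(1−α) = s / (n + g + δ).
k^0.73 = 0.18 / (0.024 + 0.016 + 0.070) = 0.18 / 0.110 = 1.6364
k* = 1.6364^(1/0.73) ≈ 1.9634
y* = (k*)^α = 1.9634^0.27 ≈ 1.1998
c* = (1 − s)·y* = (1 − 0.18) × 1.1998 ≈ 0.9838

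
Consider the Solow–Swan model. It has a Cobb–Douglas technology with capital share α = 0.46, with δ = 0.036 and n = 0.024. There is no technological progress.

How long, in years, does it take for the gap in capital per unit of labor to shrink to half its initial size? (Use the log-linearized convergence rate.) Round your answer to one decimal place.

half-life ≈ 21.4 years

Near the steady state the convergence rate is λ = (1 − α)(n + δ).
λ = (1 − 0.46) × 0.060 = 0.54 × 0.060 = 0.0324
Half-life = ln 2 / λ = 0.6931 / 0.0324 ≈ 21.39 years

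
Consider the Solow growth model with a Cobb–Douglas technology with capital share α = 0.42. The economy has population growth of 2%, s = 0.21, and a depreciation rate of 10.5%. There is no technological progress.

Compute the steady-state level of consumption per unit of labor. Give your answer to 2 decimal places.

c* ≈ 1.15

In steady state, investment equals break-even investment: s·k^α = (n + δ)·k.
Rearranging, k^(1−α) = s / (n + δ).
k^0.58 = 0.21 / (0.020 + 0.105) = 0.21 / 0.125 = 1.6800
k* = 1.6800^(1/0.58) ≈ 2.4460
y* = (k*)^α = 2.4460^0.42 ≈ 1.4560
c* = (1 − s)·y* = (1 − 0.21) × 1.4560 ≈ 1.1502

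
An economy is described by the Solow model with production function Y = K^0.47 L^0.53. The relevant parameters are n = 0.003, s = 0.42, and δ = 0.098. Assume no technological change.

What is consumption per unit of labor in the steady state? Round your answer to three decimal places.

Steady state requires s·f(k) = (n + δ)·k, i.e. s·k^α = (n + δ)·k.
Dividing both sides by k: k^(1−α) = s / (n + δ).
k^0.53 = 0.42 / (0.003 + 0.098) = 0.42 / 0.101 = 4.1584
k* = 4.1584^(1/0.53) ≈ 14.7159
y* = (k*)^α = 14.7159^0.47 ≈ 3.5388
c* = (1 − s)·y* = (1 − 0.42) × 3.5388 ≈ 2.0525

c* = 2.053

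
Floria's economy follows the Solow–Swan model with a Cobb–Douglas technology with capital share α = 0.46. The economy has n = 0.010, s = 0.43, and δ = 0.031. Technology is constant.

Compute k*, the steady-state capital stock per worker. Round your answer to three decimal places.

At the steady state, Δk = 0, so s·k^α = (n + δ)·k.
Rearranging, k^(1−α) = s / (n + δ).
k^0.54 = 0.43 / (0.010 + 0.031) = 0.43 / 0.041 = 10.4878
k* = 10.4878^(1/0.54) ≈ 77.6527

k* = 77.653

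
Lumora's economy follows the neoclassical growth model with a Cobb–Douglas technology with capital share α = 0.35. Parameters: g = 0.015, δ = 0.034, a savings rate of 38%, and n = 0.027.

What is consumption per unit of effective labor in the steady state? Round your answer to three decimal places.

At the steady state, Δk = 0, so s·k^α = (n + g + δ)·k.
Dividing both sides by k: k^(1−α) = s / (n + g + δ).
k^0.65 = 0.38 / (0.027 + 0.015 + 0.034) = 0.38 / 0.076 = 5.0000
k* = 5.0000^(1/0.65) ≈ 11.8943
y* = (k*)^α = 11.8943^0.35 ≈ 2.3789
c* = (1 − s)·y* = (1 − 0.38) × 2.3789 ≈ 1.4749

c* ≈ 1.475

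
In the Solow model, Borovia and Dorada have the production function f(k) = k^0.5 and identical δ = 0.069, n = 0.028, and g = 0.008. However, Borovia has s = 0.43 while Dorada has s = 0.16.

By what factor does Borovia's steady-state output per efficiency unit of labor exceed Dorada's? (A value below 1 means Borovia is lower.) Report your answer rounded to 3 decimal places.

Steady-state y* = [s/(n + g + δ)]^(α/(1−α)), so the ratio is [ (s_B/(n + g + δ)_B) / (s_D/(n + g + δ)_D) ]^1.
s_B/(n + g + δ)_B = 0.43/0.105 = 4.0952; s_D/(n + g + δ)_D = 0.16/0.105 = 1.5238.
Ratio = (4.0952/1.5238)^1 = 2.6875^1 ≈ 2.6875

y*_B / y*_D ≈ 2.688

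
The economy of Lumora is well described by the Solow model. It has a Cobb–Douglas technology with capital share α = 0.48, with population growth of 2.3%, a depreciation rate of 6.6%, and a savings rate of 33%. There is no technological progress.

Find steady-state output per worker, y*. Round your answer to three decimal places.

Steady state requires s·f(k) = (n + δ)·k, i.e. s·k^α = (n + δ)·k.
Dividing both sides by k: k^(1−α) = s / (n + δ).
k^0.52 = 0.33 / (0.023 + 0.066) = 0.33 / 0.089 = 3.7079
k* = 3.7079^(1/0.52) ≈ 12.4302
y* = (k*)^α = 12.4302^0.48 ≈ 3.3524

y* = 3.352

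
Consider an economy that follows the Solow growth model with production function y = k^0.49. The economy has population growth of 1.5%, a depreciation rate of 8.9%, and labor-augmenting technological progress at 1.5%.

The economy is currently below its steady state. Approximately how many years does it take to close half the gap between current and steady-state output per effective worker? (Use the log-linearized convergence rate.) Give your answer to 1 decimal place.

t_½ ≈ 11.4 years

Near the steady state the convergence rate is λ = (1 − α)(n + g + δ).
λ = (1 − 0.49) × 0.119 = 0.51 × 0.119 = 0.06069
Half-life = ln 2 / λ = 0.6931 / 0.06069 ≈ 11.42 years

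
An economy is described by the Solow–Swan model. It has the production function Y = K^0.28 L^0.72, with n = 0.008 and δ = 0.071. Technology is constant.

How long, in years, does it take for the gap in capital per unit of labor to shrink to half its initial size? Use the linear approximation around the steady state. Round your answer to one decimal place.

half-life ≈ 12.2 years

Near the steady state the convergence rate is λ = (1 − α)(n + δ).
λ = (1 − 0.28) × 0.079 = 0.72 × 0.079 = 0.05688
Half-life = ln 2 / λ = 0.6931 / 0.05688 ≈ 12.19 years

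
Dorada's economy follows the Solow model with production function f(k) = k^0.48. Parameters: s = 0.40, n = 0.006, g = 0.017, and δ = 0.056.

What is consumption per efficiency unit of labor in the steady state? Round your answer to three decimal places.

In steady state, investment equals break-even investment: s·k^α = (n + g + δ)·k.
Dividing both sides by k: k^(1−α) = s / (n + g + δ).
k^0.52 = 0.40 / (0.006 + 0.017 + 0.056) = 0.40 / 0.079 = 5.0633
k* = 5.0633^(1/0.52) ≈ 22.6298
y* = (k*)^α = 22.6298^0.48 ≈ 4.4694
c* = (1 − s)·y* = (1 − 0.40) × 4.4694 ≈ 2.6816

c* ≈ 2.682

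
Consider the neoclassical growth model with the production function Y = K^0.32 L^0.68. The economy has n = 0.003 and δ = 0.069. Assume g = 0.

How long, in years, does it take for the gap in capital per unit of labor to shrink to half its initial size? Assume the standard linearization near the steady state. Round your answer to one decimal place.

Near the steady state the convergence rate is λ = (1 − α)(n + δ).
λ = (1 − 0.32) × 0.072 = 0.68 × 0.072 = 0.04896
Half-life = ln 2 / λ = 0.6931 / 0.04896 ≈ 14.16 years

half-life ≈ 14.2 years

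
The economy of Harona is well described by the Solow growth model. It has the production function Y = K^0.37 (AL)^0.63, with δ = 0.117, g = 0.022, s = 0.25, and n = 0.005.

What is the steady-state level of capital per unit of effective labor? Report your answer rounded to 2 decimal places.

k* ≈ 2.40

Steady state requires s·f(k) = (n + g + δ)·k, i.e. s·k^α = (n + g + δ)·k.
Dividing both sides by k: k^(1−α) = s / (n + g + δ).
k^0.63 = 0.25 / (0.005 + 0.022 + 0.117) = 0.25 / 0.144 = 1.7361
k* = 1.7361^(1/0.63) ≈ 2.4004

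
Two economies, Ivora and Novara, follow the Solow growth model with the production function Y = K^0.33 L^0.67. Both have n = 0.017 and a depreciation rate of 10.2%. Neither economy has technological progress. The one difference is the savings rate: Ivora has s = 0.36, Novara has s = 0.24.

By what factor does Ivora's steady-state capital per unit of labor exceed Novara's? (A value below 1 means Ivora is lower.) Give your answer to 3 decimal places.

Steady-state k* = [s/(n + δ)]^(1/(1−α)), so the ratio is [ (s_I/(n + δ)_I) / (s_N/(n + δ)_N) ]^1.4925.
s_I/(n + δ)_I = 0.36/0.119 = 3.0252; s_N/(n + δ)_N = 0.24/0.119 = 2.0168.
Ratio = (3.0252/2.0168)^1.4925 = 1.5000^1.4925 ≈ 1.8315

k*_I / k*_N ≈ 1.832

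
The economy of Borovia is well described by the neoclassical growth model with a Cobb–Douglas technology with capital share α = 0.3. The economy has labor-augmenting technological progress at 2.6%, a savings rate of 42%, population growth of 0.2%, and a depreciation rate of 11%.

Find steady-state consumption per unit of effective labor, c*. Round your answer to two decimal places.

At the steady state, Δk = 0, so s·k^α = (n + g + δ)·k.
Dividing both sides by k: k^(1−α) = s / (n + g + δ).
k^0.7 = 0.42 / (0.002 + 0.026 + 0.110) = 0.42 / 0.138 = 3.0435
k* = 3.0435^(1/0.7) ≈ 4.9038
y* = (k*)^α = 4.9038^0.3 ≈ 1.6112
c* = (1 − s)·y* = (1 − 0.42) × 1.6112 ≈ 0.9345

c* = 0.93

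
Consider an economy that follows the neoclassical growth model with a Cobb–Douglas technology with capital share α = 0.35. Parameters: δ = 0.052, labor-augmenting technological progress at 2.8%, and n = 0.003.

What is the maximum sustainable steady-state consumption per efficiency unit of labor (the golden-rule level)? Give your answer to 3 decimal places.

c_gold ≈ 1.411

At the golden rule, f'(k) = n + g + δ, so α·k^(α−1) = n + g + δ and k_gold = (α/(n + g + δ))^(1/(1−α)).
k_gold = (0.35/0.083)^(1/0.65) = 4.2169^1.5385 ≈ 9.1528
c_gold = f(k_gold) − (n + g + δ)·k_gold = 2.1704 − 0.083×9.1528 ≈ 1.4107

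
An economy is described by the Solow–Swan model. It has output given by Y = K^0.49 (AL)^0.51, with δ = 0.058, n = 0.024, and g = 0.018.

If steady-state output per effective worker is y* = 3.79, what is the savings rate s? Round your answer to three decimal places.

At the steady state, Δk = 0, so s·k^α = (n + g + δ)·k.
Since y* = [s/(n + g + δ)]^(α/(1−α)), we have s/(n + g + δ) = (y*)^((1−α)/α) = 3.79^1.0408 = 4.0017.
Therefore s = 4.0017 × (n + g + δ) = 4.0017 × 0.100 = 0.4002.

s ≈ 0.400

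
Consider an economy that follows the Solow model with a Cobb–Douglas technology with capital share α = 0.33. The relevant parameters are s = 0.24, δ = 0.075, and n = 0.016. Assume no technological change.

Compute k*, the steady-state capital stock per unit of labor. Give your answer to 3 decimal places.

k* = 4.252

Steady state requires s·f(k) = (n + δ)·k, i.e. s·k^α = (n + δ)·k.
Dividing both sides by k: k^(1−α) = s / (n + δ).
k^0.67 = 0.24 / (0.016 + 0.075) = 0.24 / 0.091 = 2.6374
k* = 2.6374^(1/0.67) ≈ 4.2523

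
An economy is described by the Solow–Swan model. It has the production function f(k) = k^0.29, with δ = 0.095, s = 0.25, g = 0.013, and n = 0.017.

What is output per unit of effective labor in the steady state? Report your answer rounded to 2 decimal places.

y* = 1.33

In steady state, investment equals break-even investment: s·k^α = (n + g + δ)·k.
Rearranging, k^(1−α) = s / (n + g + δ).
k^0.71 = 0.25 / (0.017 + 0.013 + 0.095) = 0.25 / 0.125 = 2.0000
k* = 2.0000^(1/0.71) ≈ 2.6545
y* = (k*)^α = 2.6545^0.29 ≈ 1.3273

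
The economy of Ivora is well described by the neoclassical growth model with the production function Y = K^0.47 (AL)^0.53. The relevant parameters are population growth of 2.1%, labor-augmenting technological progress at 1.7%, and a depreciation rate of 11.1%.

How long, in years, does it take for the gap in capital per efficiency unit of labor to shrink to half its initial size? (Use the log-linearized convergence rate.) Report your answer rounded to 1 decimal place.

t_½ ≈ 8.8 years

Near the steady state the convergence rate is λ = (1 − α)(n + g + δ).
λ = (1 − 0.47) × 0.149 = 0.53 × 0.149 = 0.07897
Half-life = ln 2 / λ = 0.6931 / 0.07897 ≈ 8.78 years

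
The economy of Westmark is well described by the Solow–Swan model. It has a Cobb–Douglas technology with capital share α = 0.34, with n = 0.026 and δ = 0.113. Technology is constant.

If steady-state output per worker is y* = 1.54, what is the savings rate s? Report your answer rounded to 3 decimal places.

In steady state, investment equals break-even investment: s·k^α = (n + δ)·k.
Since y* = [s/(n + δ)]^(α/(1−α)), we have s/(n + δ) = (y*)^((1−α)/α) = 1.54^1.9412 = 2.3121.
Therefore s = 2.3121 × (n + δ) = 2.3121 × 0.139 = 0.3214.

s ≈ 0.321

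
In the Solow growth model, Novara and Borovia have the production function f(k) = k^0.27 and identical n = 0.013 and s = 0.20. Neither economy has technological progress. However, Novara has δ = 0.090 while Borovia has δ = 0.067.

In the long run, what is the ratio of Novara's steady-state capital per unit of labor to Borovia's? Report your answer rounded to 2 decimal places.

Steady-state k* = [s/(n + δ)]^(1/(1−α)), so the ratio is [ (s_N/(n + δ)_N) / (s_B/(n + δ)_B) ]^1.3699.
s_N/(n + δ)_N = 0.20/0.103 = 1.9417; s_B/(n + δ)_B = 0.20/0.080 = 2.5000.
Ratio = (1.9417/2.5000)^1.3699 = 0.7767^1.3699 ≈ 0.7074

ratio ≈ 0.71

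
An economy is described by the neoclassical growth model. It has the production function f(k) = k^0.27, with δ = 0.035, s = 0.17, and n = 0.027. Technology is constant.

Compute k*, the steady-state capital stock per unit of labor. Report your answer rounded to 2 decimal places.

Steady state requires s·f(k) = (n + δ)·k, i.e. s·k^α = (n + δ)·k.
Dividing both sides by k: k^(1−α) = s / (n + δ).
k^0.73 = 0.17 / (0.027 + 0.035) = 0.17 / 0.062 = 2.7419
k* = 2.7419^(1/0.73) ≈ 3.9817

k* = 3.98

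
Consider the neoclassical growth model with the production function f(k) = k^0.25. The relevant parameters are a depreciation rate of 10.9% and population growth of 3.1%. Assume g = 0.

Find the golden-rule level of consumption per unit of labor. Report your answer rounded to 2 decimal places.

At the golden rule, f'(k) = n + δ, so α·k^(α−1) = n + δ and k_gold = (α/(n + δ))^(1/(1−α)).
k_gold = (0.25/0.140)^(1/0.75) = 1.7857^1.3333 ≈ 2.1664
c_gold = f(k_gold) − (n + δ)·k_gold = 1.2132 − 0.140×2.1664 ≈ 0.9099

c_gold ≈ 0.91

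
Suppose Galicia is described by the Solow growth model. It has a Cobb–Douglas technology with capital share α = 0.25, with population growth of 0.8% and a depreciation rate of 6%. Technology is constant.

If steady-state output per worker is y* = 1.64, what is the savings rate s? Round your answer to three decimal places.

In steady state, investment equals break-even investment: s·k^α = (n + δ)·k.
Since y* = [s/(n + δ)]^(α/(1−α)), we have s/(n + δ) = (y*)^((1−α)/α) = 1.64^3 = 4.4109.
Therefore s = 4.4109 × (n + δ) = 4.4109 × 0.068 = 0.2999.

s ≈ 0.300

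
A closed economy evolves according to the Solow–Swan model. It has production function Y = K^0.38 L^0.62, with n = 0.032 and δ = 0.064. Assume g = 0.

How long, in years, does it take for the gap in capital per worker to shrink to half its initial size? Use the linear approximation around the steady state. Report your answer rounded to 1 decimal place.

half-life ≈ 11.6 years

Near the steady state the convergence rate is λ = (1 − α)(n + δ).
λ = (1 − 0.38) × 0.096 = 0.62 × 0.096 = 0.05952
Half-life = ln 2 / λ = 0.6931 / 0.05952 ≈ 11.64 years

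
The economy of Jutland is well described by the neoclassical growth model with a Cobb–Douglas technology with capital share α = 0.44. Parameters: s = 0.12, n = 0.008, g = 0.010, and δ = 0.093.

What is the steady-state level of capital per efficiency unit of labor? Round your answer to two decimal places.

k* = 1.15

At the steady state, Δk = 0, so s·k^α = (n + g + δ)·k.
Rearranging, k^(1−α) = s / (n + g + δ).
k^0.56 = 0.12 / (0.008 + 0.010 + 0.093) = 0.12 / 0.111 = 1.0811
k* = 1.0811^(1/0.56) ≈ 1.1494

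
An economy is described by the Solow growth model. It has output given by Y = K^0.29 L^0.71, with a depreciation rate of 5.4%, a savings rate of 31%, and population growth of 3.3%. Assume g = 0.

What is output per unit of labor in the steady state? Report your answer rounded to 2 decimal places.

y* = 1.68

At the steady state, Δk = 0, so s·k^α = (n + δ)·k.
Dividing both sides by k: k^(1−α) = s / (n + δ).
k^0.71 = 0.31 / (0.033 + 0.054) = 0.31 / 0.087 = 3.5632
k* = 3.5632^(1/0.71) ≈ 5.9874
y* = (k*)^α = 5.9874^0.29 ≈ 1.6803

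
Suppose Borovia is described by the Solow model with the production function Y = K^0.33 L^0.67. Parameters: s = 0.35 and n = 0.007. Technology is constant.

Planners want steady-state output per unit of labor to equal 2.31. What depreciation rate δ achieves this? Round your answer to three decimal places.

δ ≈ 0.057

In steady state, investment equals break-even investment: s·k^α = (n + δ)·k.
Since y* = [s/(n + δ)]^(α/(1−α)), we have s/(n + δ) = (y*)^((1−α)/α) = 2.31^2.0303 = 5.4732.
Therefore n + δ = s / 5.4732 = 0.35 / 5.4732 = 0.0639, so δ = 0.0639 − 0.007 = 0.0569.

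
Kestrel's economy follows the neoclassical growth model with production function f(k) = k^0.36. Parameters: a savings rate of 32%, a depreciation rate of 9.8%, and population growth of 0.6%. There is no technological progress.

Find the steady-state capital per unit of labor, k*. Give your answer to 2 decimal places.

k* ≈ 5.79

Steady state requires s·f(k) = (n + δ)·k, i.e. s·k^α = (n + δ)·k.
Dividing both sides by k: k^(1−α) = s / (n + δ).
k^0.64 = 0.32 / (0.006 + 0.098) = 0.32 / 0.104 = 3.0769
k* = 3.0769^(1/0.64) ≈ 5.7900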